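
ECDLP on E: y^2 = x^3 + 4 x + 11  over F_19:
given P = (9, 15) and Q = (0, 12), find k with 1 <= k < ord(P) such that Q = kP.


Enumerate multiples of P until we hit Q = (0, 12):
  1P = (9, 15)
  2P = (1, 4)
  3P = (10, 5)
  4P = (5, 2)
  5P = (12, 18)
  6P = (18, 14)
  7P = (15, 11)
  8P = (6, 2)
  9P = (8, 2)
  10P = (0, 7)
  11P = (0, 12)
Match found at i = 11.

k = 11


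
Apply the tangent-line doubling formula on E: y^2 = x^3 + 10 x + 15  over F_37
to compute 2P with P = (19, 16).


Doubling: s = (3 x1^2 + a) / (2 y1)
s = (3*19^2 + 10) / (2*16) mod 37 = 33
x3 = s^2 - 2 x1 mod 37 = 33^2 - 2*19 = 15
y3 = s (x1 - x3) - y1 mod 37 = 33 * (19 - 15) - 16 = 5

2P = (15, 5)


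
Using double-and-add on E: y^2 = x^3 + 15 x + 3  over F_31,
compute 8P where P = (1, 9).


k = 8 = 1000_2 (binary, LSB first: 0001)
Double-and-add from P = (1, 9):
  bit 0 = 0: acc unchanged = O
  bit 1 = 0: acc unchanged = O
  bit 2 = 0: acc unchanged = O
  bit 3 = 1: acc = O + (26, 19) = (26, 19)

8P = (26, 19)


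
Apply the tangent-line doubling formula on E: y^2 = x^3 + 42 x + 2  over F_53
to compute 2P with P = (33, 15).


Doubling: s = (3 x1^2 + a) / (2 y1)
s = (3*33^2 + 42) / (2*15) mod 53 = 52
x3 = s^2 - 2 x1 mod 53 = 52^2 - 2*33 = 41
y3 = s (x1 - x3) - y1 mod 53 = 52 * (33 - 41) - 15 = 46

2P = (41, 46)


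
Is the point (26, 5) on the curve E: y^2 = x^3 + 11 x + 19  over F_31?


Check whether y^2 = x^3 + 11 x + 19 (mod 31) for (x, y) = (26, 5).
LHS: y^2 = 5^2 mod 31 = 25
RHS: x^3 + 11 x + 19 = 26^3 + 11*26 + 19 mod 31 = 25
LHS = RHS

Yes, on the curve


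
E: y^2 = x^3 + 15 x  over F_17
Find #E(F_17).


For each x in F_17, count y with y^2 = x^3 + 15 x + 0 mod 17:
  x = 0: RHS = 0, y in [0]  -> 1 point(s)
  x = 1: RHS = 16, y in [4, 13]  -> 2 point(s)
  x = 2: RHS = 4, y in [2, 15]  -> 2 point(s)
  x = 3: RHS = 4, y in [2, 15]  -> 2 point(s)
  x = 5: RHS = 13, y in [8, 9]  -> 2 point(s)
  x = 6: RHS = 0, y in [0]  -> 1 point(s)
  x = 11: RHS = 0, y in [0]  -> 1 point(s)
  x = 12: RHS = 4, y in [2, 15]  -> 2 point(s)
  x = 14: RHS = 13, y in [8, 9]  -> 2 point(s)
  x = 15: RHS = 13, y in [8, 9]  -> 2 point(s)
  x = 16: RHS = 1, y in [1, 16]  -> 2 point(s)
Affine points: 19. Add the point at infinity: total = 20.

#E(F_17) = 20


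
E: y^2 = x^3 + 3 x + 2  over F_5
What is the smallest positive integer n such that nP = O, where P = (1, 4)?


Compute successive multiples of P until we hit O:
  1P = (1, 4)
  2P = (2, 4)
  3P = (2, 1)
  4P = (1, 1)
  5P = O

ord(P) = 5


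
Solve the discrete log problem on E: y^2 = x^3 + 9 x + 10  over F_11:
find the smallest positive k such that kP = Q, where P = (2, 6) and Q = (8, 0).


Enumerate multiples of P until we hit Q = (8, 0):
  1P = (2, 6)
  2P = (8, 0)
Match found at i = 2.

k = 2


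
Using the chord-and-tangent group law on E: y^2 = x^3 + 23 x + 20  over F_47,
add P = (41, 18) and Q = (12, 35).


P != Q, so use the chord formula.
s = (y2 - y1) / (x2 - x1) = (17) / (18) mod 47 = 14
x3 = s^2 - x1 - x2 mod 47 = 14^2 - 41 - 12 = 2
y3 = s (x1 - x3) - y1 mod 47 = 14 * (41 - 2) - 18 = 11

P + Q = (2, 11)


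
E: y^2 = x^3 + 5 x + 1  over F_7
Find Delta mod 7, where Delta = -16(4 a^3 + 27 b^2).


4 a^3 + 27 b^2 = 4*5^3 + 27*1^2 = 500 + 27 = 527
Delta = -16 * (527) = -8432
Delta mod 7 = 3

Delta = 3 (mod 7)


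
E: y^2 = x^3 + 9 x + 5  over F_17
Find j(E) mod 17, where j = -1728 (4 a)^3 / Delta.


Delta = -16(4 a^3 + 27 b^2) mod 17 = 4
-1728 * (4 a)^3 = -1728 * (4*9)^3 mod 17 = 14
j = 14 * 4^(-1) mod 17 = 12

j = 12 (mod 17)


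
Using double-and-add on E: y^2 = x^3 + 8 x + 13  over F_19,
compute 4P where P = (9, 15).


k = 4 = 100_2 (binary, LSB first: 001)
Double-and-add from P = (9, 15):
  bit 0 = 0: acc unchanged = O
  bit 1 = 0: acc unchanged = O
  bit 2 = 1: acc = O + (14, 0) = (14, 0)

4P = (14, 0)


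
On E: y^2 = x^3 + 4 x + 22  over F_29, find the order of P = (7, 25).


Compute successive multiples of P until we hit O:
  1P = (7, 25)
  2P = (21, 0)
  3P = (7, 4)
  4P = O

ord(P) = 4


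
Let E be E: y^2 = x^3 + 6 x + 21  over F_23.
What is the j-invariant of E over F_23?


Delta = -16(4 a^3 + 27 b^2) mod 23 = 19
-1728 * (4 a)^3 = -1728 * (4*6)^3 mod 23 = 20
j = 20 * 19^(-1) mod 23 = 18

j = 18 (mod 23)


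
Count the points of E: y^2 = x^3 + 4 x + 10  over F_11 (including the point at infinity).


For each x in F_11, count y with y^2 = x^3 + 4 x + 10 mod 11:
  x = 1: RHS = 4, y in [2, 9]  -> 2 point(s)
  x = 2: RHS = 4, y in [2, 9]  -> 2 point(s)
  x = 3: RHS = 5, y in [4, 7]  -> 2 point(s)
  x = 5: RHS = 1, y in [1, 10]  -> 2 point(s)
  x = 8: RHS = 4, y in [2, 9]  -> 2 point(s)
  x = 9: RHS = 5, y in [4, 7]  -> 2 point(s)
  x = 10: RHS = 5, y in [4, 7]  -> 2 point(s)
Affine points: 14. Add the point at infinity: total = 15.

#E(F_11) = 15


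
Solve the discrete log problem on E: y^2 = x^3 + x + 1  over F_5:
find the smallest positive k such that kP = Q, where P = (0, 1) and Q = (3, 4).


Enumerate multiples of P until we hit Q = (3, 4):
  1P = (0, 1)
  2P = (4, 2)
  3P = (2, 1)
  4P = (3, 4)
Match found at i = 4.

k = 4


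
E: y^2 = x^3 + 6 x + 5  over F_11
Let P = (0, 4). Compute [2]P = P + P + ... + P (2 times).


k = 2 = 10_2 (binary, LSB first: 01)
Double-and-add from P = (0, 4):
  bit 0 = 0: acc unchanged = O
  bit 1 = 1: acc = O + (4, 4) = (4, 4)

2P = (4, 4)


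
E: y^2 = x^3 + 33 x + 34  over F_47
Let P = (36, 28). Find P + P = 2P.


Doubling: s = (3 x1^2 + a) / (2 y1)
s = (3*36^2 + 33) / (2*28) mod 47 = 44
x3 = s^2 - 2 x1 mod 47 = 44^2 - 2*36 = 31
y3 = s (x1 - x3) - y1 mod 47 = 44 * (36 - 31) - 28 = 4

2P = (31, 4)


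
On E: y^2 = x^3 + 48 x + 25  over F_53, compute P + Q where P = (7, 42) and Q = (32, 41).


P != Q, so use the chord formula.
s = (y2 - y1) / (x2 - x1) = (52) / (25) mod 53 = 36
x3 = s^2 - x1 - x2 mod 53 = 36^2 - 7 - 32 = 38
y3 = s (x1 - x3) - y1 mod 53 = 36 * (7 - 38) - 42 = 8

P + Q = (38, 8)


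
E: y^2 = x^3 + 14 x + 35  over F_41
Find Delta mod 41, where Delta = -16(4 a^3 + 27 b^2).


4 a^3 + 27 b^2 = 4*14^3 + 27*35^2 = 10976 + 33075 = 44051
Delta = -16 * (44051) = -704816
Delta mod 41 = 15

Delta = 15 (mod 41)


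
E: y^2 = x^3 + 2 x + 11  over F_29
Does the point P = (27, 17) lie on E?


Check whether y^2 = x^3 + 2 x + 11 (mod 29) for (x, y) = (27, 17).
LHS: y^2 = 17^2 mod 29 = 28
RHS: x^3 + 2 x + 11 = 27^3 + 2*27 + 11 mod 29 = 28
LHS = RHS

Yes, on the curve


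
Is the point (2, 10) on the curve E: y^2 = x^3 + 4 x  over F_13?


Check whether y^2 = x^3 + 4 x + 0 (mod 13) for (x, y) = (2, 10).
LHS: y^2 = 10^2 mod 13 = 9
RHS: x^3 + 4 x + 0 = 2^3 + 4*2 + 0 mod 13 = 3
LHS != RHS

No, not on the curve


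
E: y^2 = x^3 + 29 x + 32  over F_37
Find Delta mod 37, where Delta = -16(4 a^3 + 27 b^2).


4 a^3 + 27 b^2 = 4*29^3 + 27*32^2 = 97556 + 27648 = 125204
Delta = -16 * (125204) = -2003264
Delta mod 37 = 27

Delta = 27 (mod 37)


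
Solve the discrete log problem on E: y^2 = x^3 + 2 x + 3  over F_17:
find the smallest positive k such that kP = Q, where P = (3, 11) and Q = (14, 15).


Enumerate multiples of P until we hit Q = (14, 15):
  1P = (3, 11)
  2P = (12, 15)
  3P = (15, 12)
  4P = (14, 15)
Match found at i = 4.

k = 4


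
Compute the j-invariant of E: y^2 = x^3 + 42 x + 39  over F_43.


Delta = -16(4 a^3 + 27 b^2) mod 43 = 32
-1728 * (4 a)^3 = -1728 * (4*42)^3 mod 43 = 39
j = 39 * 32^(-1) mod 43 = 16

j = 16 (mod 43)


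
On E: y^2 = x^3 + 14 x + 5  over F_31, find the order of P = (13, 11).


Compute successive multiples of P until we hit O:
  1P = (13, 11)
  2P = (2, 17)
  3P = (4, 1)
  4P = (16, 27)
  5P = (27, 28)
  6P = (23, 30)
  7P = (20, 16)
  8P = (8, 28)
  ... (continuing to 18P)
  18P = O

ord(P) = 18


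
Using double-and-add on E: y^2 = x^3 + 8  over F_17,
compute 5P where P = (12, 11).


k = 5 = 101_2 (binary, LSB first: 101)
Double-and-add from P = (12, 11):
  bit 0 = 1: acc = O + (12, 11) = (12, 11)
  bit 1 = 0: acc unchanged = (12, 11)
  bit 2 = 1: acc = (12, 11) + (2, 13) = (1, 14)

5P = (1, 14)


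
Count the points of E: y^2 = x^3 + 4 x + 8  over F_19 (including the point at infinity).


For each x in F_19, count y with y^2 = x^3 + 4 x + 8 mod 19:
  x = 2: RHS = 5, y in [9, 10]  -> 2 point(s)
  x = 3: RHS = 9, y in [3, 16]  -> 2 point(s)
  x = 5: RHS = 1, y in [1, 18]  -> 2 point(s)
  x = 6: RHS = 1, y in [1, 18]  -> 2 point(s)
  x = 8: RHS = 1, y in [1, 18]  -> 2 point(s)
  x = 12: RHS = 17, y in [6, 13]  -> 2 point(s)
  x = 15: RHS = 4, y in [2, 17]  -> 2 point(s)
  x = 16: RHS = 7, y in [8, 11]  -> 2 point(s)
  x = 17: RHS = 11, y in [7, 12]  -> 2 point(s)
Affine points: 18. Add the point at infinity: total = 19.

#E(F_19) = 19


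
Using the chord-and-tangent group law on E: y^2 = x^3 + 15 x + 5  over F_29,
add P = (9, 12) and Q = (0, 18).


P != Q, so use the chord formula.
s = (y2 - y1) / (x2 - x1) = (6) / (20) mod 29 = 9
x3 = s^2 - x1 - x2 mod 29 = 9^2 - 9 - 0 = 14
y3 = s (x1 - x3) - y1 mod 29 = 9 * (9 - 14) - 12 = 1

P + Q = (14, 1)


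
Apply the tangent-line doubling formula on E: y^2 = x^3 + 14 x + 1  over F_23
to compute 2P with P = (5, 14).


Doubling: s = (3 x1^2 + a) / (2 y1)
s = (3*5^2 + 14) / (2*14) mod 23 = 4
x3 = s^2 - 2 x1 mod 23 = 4^2 - 2*5 = 6
y3 = s (x1 - x3) - y1 mod 23 = 4 * (5 - 6) - 14 = 5

2P = (6, 5)


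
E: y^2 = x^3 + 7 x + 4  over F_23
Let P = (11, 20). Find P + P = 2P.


Doubling: s = (3 x1^2 + a) / (2 y1)
s = (3*11^2 + 7) / (2*20) mod 23 = 15
x3 = s^2 - 2 x1 mod 23 = 15^2 - 2*11 = 19
y3 = s (x1 - x3) - y1 mod 23 = 15 * (11 - 19) - 20 = 21

2P = (19, 21)


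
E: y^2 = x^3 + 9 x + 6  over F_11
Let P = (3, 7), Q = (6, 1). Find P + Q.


P != Q, so use the chord formula.
s = (y2 - y1) / (x2 - x1) = (5) / (3) mod 11 = 9
x3 = s^2 - x1 - x2 mod 11 = 9^2 - 3 - 6 = 6
y3 = s (x1 - x3) - y1 mod 11 = 9 * (3 - 6) - 7 = 10

P + Q = (6, 10)


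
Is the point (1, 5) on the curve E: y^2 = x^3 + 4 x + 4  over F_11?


Check whether y^2 = x^3 + 4 x + 4 (mod 11) for (x, y) = (1, 5).
LHS: y^2 = 5^2 mod 11 = 3
RHS: x^3 + 4 x + 4 = 1^3 + 4*1 + 4 mod 11 = 9
LHS != RHS

No, not on the curve


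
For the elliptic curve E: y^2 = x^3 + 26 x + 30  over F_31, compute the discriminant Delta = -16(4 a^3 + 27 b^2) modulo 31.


4 a^3 + 27 b^2 = 4*26^3 + 27*30^2 = 70304 + 24300 = 94604
Delta = -16 * (94604) = -1513664
Delta mod 31 = 4

Delta = 4 (mod 31)


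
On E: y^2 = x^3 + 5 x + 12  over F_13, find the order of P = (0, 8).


Compute successive multiples of P until we hit O:
  1P = (0, 8)
  2P = (10, 10)
  3P = (2, 2)
  4P = (7, 0)
  5P = (2, 11)
  6P = (10, 3)
  7P = (0, 5)
  8P = O

ord(P) = 8


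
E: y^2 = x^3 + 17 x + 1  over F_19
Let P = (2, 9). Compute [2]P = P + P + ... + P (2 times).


k = 2 = 10_2 (binary, LSB first: 01)
Double-and-add from P = (2, 9):
  bit 0 = 0: acc unchanged = O
  bit 1 = 1: acc = O + (1, 0) = (1, 0)

2P = (1, 0)


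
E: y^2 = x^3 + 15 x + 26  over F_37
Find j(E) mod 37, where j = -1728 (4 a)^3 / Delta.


Delta = -16(4 a^3 + 27 b^2) mod 37 = 15
-1728 * (4 a)^3 = -1728 * (4*15)^3 mod 37 = 8
j = 8 * 15^(-1) mod 37 = 3

j = 3 (mod 37)


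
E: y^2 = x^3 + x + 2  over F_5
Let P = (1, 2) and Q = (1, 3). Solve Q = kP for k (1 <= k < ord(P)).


Enumerate multiples of P until we hit Q = (1, 3):
  1P = (1, 2)
  2P = (4, 0)
  3P = (1, 3)
Match found at i = 3.

k = 3


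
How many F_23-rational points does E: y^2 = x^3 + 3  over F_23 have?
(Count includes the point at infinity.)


For each x in F_23, count y with y^2 = x^3 + 0 x + 3 mod 23:
  x = 0: RHS = 3, y in [7, 16]  -> 2 point(s)
  x = 1: RHS = 4, y in [2, 21]  -> 2 point(s)
  x = 5: RHS = 13, y in [6, 17]  -> 2 point(s)
  x = 6: RHS = 12, y in [9, 14]  -> 2 point(s)
  x = 7: RHS = 1, y in [1, 22]  -> 2 point(s)
  x = 8: RHS = 9, y in [3, 20]  -> 2 point(s)
  x = 11: RHS = 0, y in [0]  -> 1 point(s)
  x = 12: RHS = 6, y in [11, 12]  -> 2 point(s)
  x = 18: RHS = 16, y in [4, 19]  -> 2 point(s)
  x = 19: RHS = 8, y in [10, 13]  -> 2 point(s)
  x = 21: RHS = 18, y in [8, 15]  -> 2 point(s)
  x = 22: RHS = 2, y in [5, 18]  -> 2 point(s)
Affine points: 23. Add the point at infinity: total = 24.

#E(F_23) = 24


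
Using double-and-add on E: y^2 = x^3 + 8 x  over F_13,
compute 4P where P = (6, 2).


k = 4 = 100_2 (binary, LSB first: 001)
Double-and-add from P = (6, 2):
  bit 0 = 0: acc unchanged = O
  bit 1 = 0: acc unchanged = O
  bit 2 = 1: acc = O + (10, 1) = (10, 1)

4P = (10, 1)


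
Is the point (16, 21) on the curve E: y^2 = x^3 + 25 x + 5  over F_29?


Check whether y^2 = x^3 + 25 x + 5 (mod 29) for (x, y) = (16, 21).
LHS: y^2 = 21^2 mod 29 = 6
RHS: x^3 + 25 x + 5 = 16^3 + 25*16 + 5 mod 29 = 6
LHS = RHS

Yes, on the curve


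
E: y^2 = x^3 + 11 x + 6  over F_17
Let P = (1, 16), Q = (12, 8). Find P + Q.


P != Q, so use the chord formula.
s = (y2 - y1) / (x2 - x1) = (9) / (11) mod 17 = 7
x3 = s^2 - x1 - x2 mod 17 = 7^2 - 1 - 12 = 2
y3 = s (x1 - x3) - y1 mod 17 = 7 * (1 - 2) - 16 = 11

P + Q = (2, 11)


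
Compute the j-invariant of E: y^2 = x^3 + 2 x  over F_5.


Delta = -16(4 a^3 + 27 b^2) mod 5 = 3
-1728 * (4 a)^3 = -1728 * (4*2)^3 mod 5 = 4
j = 4 * 3^(-1) mod 5 = 3

j = 3 (mod 5)


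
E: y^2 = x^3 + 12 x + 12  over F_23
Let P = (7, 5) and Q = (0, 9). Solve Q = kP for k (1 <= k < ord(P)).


Enumerate multiples of P until we hit Q = (0, 9):
  1P = (7, 5)
  2P = (21, 7)
  3P = (3, 12)
  4P = (6, 22)
  5P = (0, 14)
  6P = (20, 15)
  7P = (20, 8)
  8P = (0, 9)
Match found at i = 8.

k = 8


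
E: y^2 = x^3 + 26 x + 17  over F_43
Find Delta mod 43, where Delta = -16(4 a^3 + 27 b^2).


4 a^3 + 27 b^2 = 4*26^3 + 27*17^2 = 70304 + 7803 = 78107
Delta = -16 * (78107) = -1249712
Delta mod 43 = 40

Delta = 40 (mod 43)


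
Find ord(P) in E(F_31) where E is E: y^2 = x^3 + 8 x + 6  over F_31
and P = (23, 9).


Compute successive multiples of P until we hit O:
  1P = (23, 9)
  2P = (30, 20)
  3P = (14, 14)
  4P = (10, 1)
  5P = (7, 8)
  6P = (5, 27)
  7P = (4, 3)
  8P = (12, 1)
  ... (continuing to 25P)
  25P = O

ord(P) = 25


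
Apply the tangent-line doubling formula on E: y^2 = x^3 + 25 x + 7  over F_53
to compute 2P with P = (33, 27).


Doubling: s = (3 x1^2 + a) / (2 y1)
s = (3*33^2 + 25) / (2*27) mod 53 = 6
x3 = s^2 - 2 x1 mod 53 = 6^2 - 2*33 = 23
y3 = s (x1 - x3) - y1 mod 53 = 6 * (33 - 23) - 27 = 33

2P = (23, 33)


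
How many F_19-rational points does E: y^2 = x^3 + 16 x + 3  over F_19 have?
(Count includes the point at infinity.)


For each x in F_19, count y with y^2 = x^3 + 16 x + 3 mod 19:
  x = 1: RHS = 1, y in [1, 18]  -> 2 point(s)
  x = 2: RHS = 5, y in [9, 10]  -> 2 point(s)
  x = 4: RHS = 17, y in [6, 13]  -> 2 point(s)
  x = 6: RHS = 11, y in [7, 12]  -> 2 point(s)
  x = 8: RHS = 16, y in [4, 15]  -> 2 point(s)
  x = 10: RHS = 4, y in [2, 17]  -> 2 point(s)
  x = 11: RHS = 9, y in [3, 16]  -> 2 point(s)
  x = 12: RHS = 4, y in [2, 17]  -> 2 point(s)
  x = 14: RHS = 7, y in [8, 11]  -> 2 point(s)
  x = 16: RHS = 4, y in [2, 17]  -> 2 point(s)
  x = 17: RHS = 1, y in [1, 18]  -> 2 point(s)
  x = 18: RHS = 5, y in [9, 10]  -> 2 point(s)
Affine points: 24. Add the point at infinity: total = 25.

#E(F_19) = 25


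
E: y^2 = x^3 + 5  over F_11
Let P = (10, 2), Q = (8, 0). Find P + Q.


P != Q, so use the chord formula.
s = (y2 - y1) / (x2 - x1) = (9) / (9) mod 11 = 1
x3 = s^2 - x1 - x2 mod 11 = 1^2 - 10 - 8 = 5
y3 = s (x1 - x3) - y1 mod 11 = 1 * (10 - 5) - 2 = 3

P + Q = (5, 3)


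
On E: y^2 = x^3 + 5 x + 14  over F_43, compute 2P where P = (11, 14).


Doubling: s = (3 x1^2 + a) / (2 y1)
s = (3*11^2 + 5) / (2*14) mod 43 = 7
x3 = s^2 - 2 x1 mod 43 = 7^2 - 2*11 = 27
y3 = s (x1 - x3) - y1 mod 43 = 7 * (11 - 27) - 14 = 3

2P = (27, 3)


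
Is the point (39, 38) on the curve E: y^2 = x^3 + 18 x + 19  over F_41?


Check whether y^2 = x^3 + 18 x + 19 (mod 41) for (x, y) = (39, 38).
LHS: y^2 = 38^2 mod 41 = 9
RHS: x^3 + 18 x + 19 = 39^3 + 18*39 + 19 mod 41 = 16
LHS != RHS

No, not on the curve


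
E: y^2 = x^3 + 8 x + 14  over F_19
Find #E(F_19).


For each x in F_19, count y with y^2 = x^3 + 8 x + 14 mod 19:
  x = 1: RHS = 4, y in [2, 17]  -> 2 point(s)
  x = 2: RHS = 0, y in [0]  -> 1 point(s)
  x = 8: RHS = 1, y in [1, 18]  -> 2 point(s)
  x = 9: RHS = 17, y in [6, 13]  -> 2 point(s)
  x = 10: RHS = 11, y in [7, 12]  -> 2 point(s)
  x = 13: RHS = 16, y in [4, 15]  -> 2 point(s)
  x = 14: RHS = 1, y in [1, 18]  -> 2 point(s)
  x = 16: RHS = 1, y in [1, 18]  -> 2 point(s)
  x = 17: RHS = 9, y in [3, 16]  -> 2 point(s)
  x = 18: RHS = 5, y in [9, 10]  -> 2 point(s)
Affine points: 19. Add the point at infinity: total = 20.

#E(F_19) = 20


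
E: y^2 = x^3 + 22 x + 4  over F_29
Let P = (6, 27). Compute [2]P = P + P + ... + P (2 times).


k = 2 = 10_2 (binary, LSB first: 01)
Double-and-add from P = (6, 27):
  bit 0 = 0: acc unchanged = O
  bit 1 = 1: acc = O + (22, 0) = (22, 0)

2P = (22, 0)


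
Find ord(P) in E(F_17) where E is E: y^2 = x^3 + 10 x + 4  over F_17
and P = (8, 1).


Compute successive multiples of P until we hit O:
  1P = (8, 1)
  2P = (2, 10)
  3P = (5, 3)
  4P = (12, 13)
  5P = (6, 5)
  6P = (7, 14)
  7P = (1, 10)
  8P = (10, 4)
  ... (continuing to 24P)
  24P = O

ord(P) = 24


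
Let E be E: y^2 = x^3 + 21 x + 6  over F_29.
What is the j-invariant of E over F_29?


Delta = -16(4 a^3 + 27 b^2) mod 29 = 19
-1728 * (4 a)^3 = -1728 * (4*21)^3 mod 29 = 24
j = 24 * 19^(-1) mod 29 = 15

j = 15 (mod 29)


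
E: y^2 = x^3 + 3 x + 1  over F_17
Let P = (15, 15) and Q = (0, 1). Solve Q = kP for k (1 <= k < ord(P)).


Enumerate multiples of P until we hit Q = (0, 1):
  1P = (15, 15)
  2P = (0, 1)
Match found at i = 2.

k = 2


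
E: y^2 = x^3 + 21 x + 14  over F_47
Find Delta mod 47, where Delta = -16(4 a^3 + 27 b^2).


4 a^3 + 27 b^2 = 4*21^3 + 27*14^2 = 37044 + 5292 = 42336
Delta = -16 * (42336) = -677376
Delta mod 47 = 35

Delta = 35 (mod 47)


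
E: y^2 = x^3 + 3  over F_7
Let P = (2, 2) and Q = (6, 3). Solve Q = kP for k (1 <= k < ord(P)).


Enumerate multiples of P until we hit Q = (6, 3):
  1P = (2, 2)
  2P = (5, 3)
  3P = (4, 2)
  4P = (1, 5)
  5P = (6, 3)
Match found at i = 5.

k = 5


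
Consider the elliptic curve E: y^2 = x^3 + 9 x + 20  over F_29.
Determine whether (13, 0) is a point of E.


Check whether y^2 = x^3 + 9 x + 20 (mod 29) for (x, y) = (13, 0).
LHS: y^2 = 0^2 mod 29 = 0
RHS: x^3 + 9 x + 20 = 13^3 + 9*13 + 20 mod 29 = 14
LHS != RHS

No, not on the curve


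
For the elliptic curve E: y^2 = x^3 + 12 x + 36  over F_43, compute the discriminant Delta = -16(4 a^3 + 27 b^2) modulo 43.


4 a^3 + 27 b^2 = 4*12^3 + 27*36^2 = 6912 + 34992 = 41904
Delta = -16 * (41904) = -670464
Delta mod 43 = 35

Delta = 35 (mod 43)


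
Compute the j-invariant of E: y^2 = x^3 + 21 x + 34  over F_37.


Delta = -16(4 a^3 + 27 b^2) mod 37 = 33
-1728 * (4 a)^3 = -1728 * (4*21)^3 mod 37 = 11
j = 11 * 33^(-1) mod 37 = 25

j = 25 (mod 37)


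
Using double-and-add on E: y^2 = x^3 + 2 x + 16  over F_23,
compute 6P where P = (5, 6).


k = 6 = 110_2 (binary, LSB first: 011)
Double-and-add from P = (5, 6):
  bit 0 = 0: acc unchanged = O
  bit 1 = 1: acc = O + (16, 2) = (16, 2)
  bit 2 = 1: acc = (16, 2) + (0, 19) = (19, 17)

6P = (19, 17)


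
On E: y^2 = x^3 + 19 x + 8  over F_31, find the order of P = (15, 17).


Compute successive multiples of P until we hit O:
  1P = (15, 17)
  2P = (17, 6)
  3P = (6, 11)
  4P = (7, 9)
  5P = (10, 19)
  6P = (26, 6)
  7P = (22, 21)
  8P = (19, 25)
  ... (continuing to 31P)
  31P = O

ord(P) = 31


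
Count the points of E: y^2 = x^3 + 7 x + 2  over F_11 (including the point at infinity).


For each x in F_11, count y with y^2 = x^3 + 7 x + 2 mod 11:
  x = 7: RHS = 9, y in [3, 8]  -> 2 point(s)
  x = 8: RHS = 9, y in [3, 8]  -> 2 point(s)
  x = 10: RHS = 5, y in [4, 7]  -> 2 point(s)
Affine points: 6. Add the point at infinity: total = 7.

#E(F_11) = 7


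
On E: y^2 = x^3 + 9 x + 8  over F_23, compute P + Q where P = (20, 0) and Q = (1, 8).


P != Q, so use the chord formula.
s = (y2 - y1) / (x2 - x1) = (8) / (4) mod 23 = 2
x3 = s^2 - x1 - x2 mod 23 = 2^2 - 20 - 1 = 6
y3 = s (x1 - x3) - y1 mod 23 = 2 * (20 - 6) - 0 = 5

P + Q = (6, 5)


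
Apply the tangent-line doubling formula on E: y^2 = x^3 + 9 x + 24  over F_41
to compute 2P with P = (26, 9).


Doubling: s = (3 x1^2 + a) / (2 y1)
s = (3*26^2 + 9) / (2*9) mod 41 = 38
x3 = s^2 - 2 x1 mod 41 = 38^2 - 2*26 = 39
y3 = s (x1 - x3) - y1 mod 41 = 38 * (26 - 39) - 9 = 30

2P = (39, 30)


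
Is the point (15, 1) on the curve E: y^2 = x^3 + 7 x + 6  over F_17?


Check whether y^2 = x^3 + 7 x + 6 (mod 17) for (x, y) = (15, 1).
LHS: y^2 = 1^2 mod 17 = 1
RHS: x^3 + 7 x + 6 = 15^3 + 7*15 + 6 mod 17 = 1
LHS = RHS

Yes, on the curve


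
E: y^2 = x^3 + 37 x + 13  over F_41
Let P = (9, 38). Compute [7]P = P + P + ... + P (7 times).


k = 7 = 111_2 (binary, LSB first: 111)
Double-and-add from P = (9, 38):
  bit 0 = 1: acc = O + (9, 38) = (9, 38)
  bit 1 = 1: acc = (9, 38) + (5, 35) = (25, 32)
  bit 2 = 1: acc = (25, 32) + (27, 20) = (25, 9)

7P = (25, 9)


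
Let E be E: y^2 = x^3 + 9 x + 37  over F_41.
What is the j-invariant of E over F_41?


Delta = -16(4 a^3 + 27 b^2) mod 41 = 19
-1728 * (4 a)^3 = -1728 * (4*9)^3 mod 41 = 12
j = 12 * 19^(-1) mod 41 = 33

j = 33 (mod 41)


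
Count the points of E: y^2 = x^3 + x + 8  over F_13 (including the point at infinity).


For each x in F_13, count y with y^2 = x^3 + 1 x + 8 mod 13:
  x = 1: RHS = 10, y in [6, 7]  -> 2 point(s)
  x = 3: RHS = 12, y in [5, 8]  -> 2 point(s)
  x = 6: RHS = 9, y in [3, 10]  -> 2 point(s)
  x = 10: RHS = 4, y in [2, 11]  -> 2 point(s)
Affine points: 8. Add the point at infinity: total = 9.

#E(F_13) = 9


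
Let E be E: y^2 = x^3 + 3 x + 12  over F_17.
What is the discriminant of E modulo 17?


4 a^3 + 27 b^2 = 4*3^3 + 27*12^2 = 108 + 3888 = 3996
Delta = -16 * (3996) = -63936
Delta mod 17 = 1

Delta = 1 (mod 17)


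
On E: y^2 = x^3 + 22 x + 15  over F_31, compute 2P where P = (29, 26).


Doubling: s = (3 x1^2 + a) / (2 y1)
s = (3*29^2 + 22) / (2*26) mod 31 = 9
x3 = s^2 - 2 x1 mod 31 = 9^2 - 2*29 = 23
y3 = s (x1 - x3) - y1 mod 31 = 9 * (29 - 23) - 26 = 28

2P = (23, 28)


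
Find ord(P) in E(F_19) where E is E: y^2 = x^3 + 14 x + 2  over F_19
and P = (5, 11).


Compute successive multiples of P until we hit O:
  1P = (5, 11)
  2P = (13, 5)
  3P = (17, 17)
  4P = (2, 0)
  5P = (17, 2)
  6P = (13, 14)
  7P = (5, 8)
  8P = O

ord(P) = 8


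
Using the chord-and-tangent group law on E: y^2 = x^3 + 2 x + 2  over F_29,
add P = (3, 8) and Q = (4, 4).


P != Q, so use the chord formula.
s = (y2 - y1) / (x2 - x1) = (25) / (1) mod 29 = 25
x3 = s^2 - x1 - x2 mod 29 = 25^2 - 3 - 4 = 9
y3 = s (x1 - x3) - y1 mod 29 = 25 * (3 - 9) - 8 = 16

P + Q = (9, 16)


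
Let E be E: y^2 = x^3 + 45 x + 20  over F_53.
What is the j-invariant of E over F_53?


Delta = -16(4 a^3 + 27 b^2) mod 53 = 47
-1728 * (4 a)^3 = -1728 * (4*45)^3 mod 53 = 24
j = 24 * 47^(-1) mod 53 = 49

j = 49 (mod 53)


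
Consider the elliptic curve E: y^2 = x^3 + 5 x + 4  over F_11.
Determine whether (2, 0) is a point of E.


Check whether y^2 = x^3 + 5 x + 4 (mod 11) for (x, y) = (2, 0).
LHS: y^2 = 0^2 mod 11 = 0
RHS: x^3 + 5 x + 4 = 2^3 + 5*2 + 4 mod 11 = 0
LHS = RHS

Yes, on the curve


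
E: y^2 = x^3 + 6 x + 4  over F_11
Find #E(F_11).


For each x in F_11, count y with y^2 = x^3 + 6 x + 4 mod 11:
  x = 0: RHS = 4, y in [2, 9]  -> 2 point(s)
  x = 1: RHS = 0, y in [0]  -> 1 point(s)
  x = 3: RHS = 5, y in [4, 7]  -> 2 point(s)
  x = 4: RHS = 4, y in [2, 9]  -> 2 point(s)
  x = 5: RHS = 5, y in [4, 7]  -> 2 point(s)
  x = 6: RHS = 3, y in [5, 6]  -> 2 point(s)
  x = 7: RHS = 4, y in [2, 9]  -> 2 point(s)
  x = 8: RHS = 3, y in [5, 6]  -> 2 point(s)
Affine points: 15. Add the point at infinity: total = 16.

#E(F_11) = 16


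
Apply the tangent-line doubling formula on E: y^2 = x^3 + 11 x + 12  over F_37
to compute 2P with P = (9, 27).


Doubling: s = (3 x1^2 + a) / (2 y1)
s = (3*9^2 + 11) / (2*27) mod 37 = 28
x3 = s^2 - 2 x1 mod 37 = 28^2 - 2*9 = 26
y3 = s (x1 - x3) - y1 mod 37 = 28 * (9 - 26) - 27 = 15

2P = (26, 15)


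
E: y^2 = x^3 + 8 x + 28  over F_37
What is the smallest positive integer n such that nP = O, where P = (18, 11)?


Compute successive multiples of P until we hit O:
  1P = (18, 11)
  2P = (35, 2)
  3P = (20, 14)
  4P = (29, 28)
  5P = (30, 31)
  6P = (0, 19)
  7P = (16, 21)
  8P = (28, 2)
  ... (continuing to 36P)
  36P = O

ord(P) = 36


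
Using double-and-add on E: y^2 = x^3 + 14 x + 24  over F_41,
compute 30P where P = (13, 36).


k = 30 = 11110_2 (binary, LSB first: 01111)
Double-and-add from P = (13, 36):
  bit 0 = 0: acc unchanged = O
  bit 1 = 1: acc = O + (23, 34) = (23, 34)
  bit 2 = 1: acc = (23, 34) + (31, 14) = (24, 30)
  bit 3 = 1: acc = (24, 30) + (10, 37) = (38, 18)
  bit 4 = 1: acc = (38, 18) + (1, 30) = (11, 22)

30P = (11, 22)


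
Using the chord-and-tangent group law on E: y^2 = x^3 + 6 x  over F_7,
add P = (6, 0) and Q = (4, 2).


P != Q, so use the chord formula.
s = (y2 - y1) / (x2 - x1) = (2) / (5) mod 7 = 6
x3 = s^2 - x1 - x2 mod 7 = 6^2 - 6 - 4 = 5
y3 = s (x1 - x3) - y1 mod 7 = 6 * (6 - 5) - 0 = 6

P + Q = (5, 6)


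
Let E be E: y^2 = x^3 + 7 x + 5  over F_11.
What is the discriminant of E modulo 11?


4 a^3 + 27 b^2 = 4*7^3 + 27*5^2 = 1372 + 675 = 2047
Delta = -16 * (2047) = -32752
Delta mod 11 = 6

Delta = 6 (mod 11)


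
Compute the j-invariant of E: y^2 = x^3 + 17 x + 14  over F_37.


Delta = -16(4 a^3 + 27 b^2) mod 37 = 15
-1728 * (4 a)^3 = -1728 * (4*17)^3 mod 37 = 29
j = 29 * 15^(-1) mod 37 = 34

j = 34 (mod 37)


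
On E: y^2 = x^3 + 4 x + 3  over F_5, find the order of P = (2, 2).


Compute successive multiples of P until we hit O:
  1P = (2, 2)
  2P = (2, 3)
  3P = O

ord(P) = 3


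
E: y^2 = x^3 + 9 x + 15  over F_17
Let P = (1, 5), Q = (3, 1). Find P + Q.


P != Q, so use the chord formula.
s = (y2 - y1) / (x2 - x1) = (13) / (2) mod 17 = 15
x3 = s^2 - x1 - x2 mod 17 = 15^2 - 1 - 3 = 0
y3 = s (x1 - x3) - y1 mod 17 = 15 * (1 - 0) - 5 = 10

P + Q = (0, 10)


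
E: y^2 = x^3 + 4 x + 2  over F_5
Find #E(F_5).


For each x in F_5, count y with y^2 = x^3 + 4 x + 2 mod 5:
  x = 3: RHS = 1, y in [1, 4]  -> 2 point(s)
Affine points: 2. Add the point at infinity: total = 3.

#E(F_5) = 3


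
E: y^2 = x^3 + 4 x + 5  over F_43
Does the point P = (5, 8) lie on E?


Check whether y^2 = x^3 + 4 x + 5 (mod 43) for (x, y) = (5, 8).
LHS: y^2 = 8^2 mod 43 = 21
RHS: x^3 + 4 x + 5 = 5^3 + 4*5 + 5 mod 43 = 21
LHS = RHS

Yes, on the curve


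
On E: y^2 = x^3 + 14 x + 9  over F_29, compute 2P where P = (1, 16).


Doubling: s = (3 x1^2 + a) / (2 y1)
s = (3*1^2 + 14) / (2*16) mod 29 = 25
x3 = s^2 - 2 x1 mod 29 = 25^2 - 2*1 = 14
y3 = s (x1 - x3) - y1 mod 29 = 25 * (1 - 14) - 16 = 7

2P = (14, 7)


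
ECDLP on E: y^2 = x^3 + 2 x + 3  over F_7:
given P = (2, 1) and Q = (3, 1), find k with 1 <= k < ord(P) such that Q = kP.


Enumerate multiples of P until we hit Q = (3, 1):
  1P = (2, 1)
  2P = (3, 6)
  3P = (6, 0)
  4P = (3, 1)
Match found at i = 4.

k = 4


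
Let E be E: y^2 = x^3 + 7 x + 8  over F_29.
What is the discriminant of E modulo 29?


4 a^3 + 27 b^2 = 4*7^3 + 27*8^2 = 1372 + 1728 = 3100
Delta = -16 * (3100) = -49600
Delta mod 29 = 19

Delta = 19 (mod 29)


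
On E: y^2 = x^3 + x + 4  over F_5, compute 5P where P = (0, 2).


k = 5 = 101_2 (binary, LSB first: 101)
Double-and-add from P = (0, 2):
  bit 0 = 1: acc = O + (0, 2) = (0, 2)
  bit 1 = 0: acc unchanged = (0, 2)
  bit 2 = 1: acc = (0, 2) + (2, 3) = (2, 2)

5P = (2, 2)


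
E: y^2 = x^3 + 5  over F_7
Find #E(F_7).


For each x in F_7, count y with y^2 = x^3 + 0 x + 5 mod 7:
  x = 3: RHS = 4, y in [2, 5]  -> 2 point(s)
  x = 5: RHS = 4, y in [2, 5]  -> 2 point(s)
  x = 6: RHS = 4, y in [2, 5]  -> 2 point(s)
Affine points: 6. Add the point at infinity: total = 7.

#E(F_7) = 7


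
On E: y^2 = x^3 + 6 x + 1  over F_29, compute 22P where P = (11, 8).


k = 22 = 10110_2 (binary, LSB first: 01101)
Double-and-add from P = (11, 8):
  bit 0 = 0: acc unchanged = O
  bit 1 = 1: acc = O + (0, 1) = (0, 1)
  bit 2 = 1: acc = (0, 1) + (9, 1) = (20, 28)
  bit 3 = 0: acc unchanged = (20, 28)
  bit 4 = 1: acc = (20, 28) + (18, 5) = (0, 28)

22P = (0, 28)


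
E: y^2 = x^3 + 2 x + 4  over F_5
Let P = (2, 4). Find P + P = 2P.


Doubling: s = (3 x1^2 + a) / (2 y1)
s = (3*2^2 + 2) / (2*4) mod 5 = 3
x3 = s^2 - 2 x1 mod 5 = 3^2 - 2*2 = 0
y3 = s (x1 - x3) - y1 mod 5 = 3 * (2 - 0) - 4 = 2

2P = (0, 2)


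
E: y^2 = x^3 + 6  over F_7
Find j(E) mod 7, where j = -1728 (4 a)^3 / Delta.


Delta = -16(4 a^3 + 27 b^2) mod 7 = 2
-1728 * (4 a)^3 = -1728 * (4*0)^3 mod 7 = 0
j = 0 * 2^(-1) mod 7 = 0

j = 0 (mod 7)


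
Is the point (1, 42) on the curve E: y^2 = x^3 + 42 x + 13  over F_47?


Check whether y^2 = x^3 + 42 x + 13 (mod 47) for (x, y) = (1, 42).
LHS: y^2 = 42^2 mod 47 = 25
RHS: x^3 + 42 x + 13 = 1^3 + 42*1 + 13 mod 47 = 9
LHS != RHS

No, not on the curve


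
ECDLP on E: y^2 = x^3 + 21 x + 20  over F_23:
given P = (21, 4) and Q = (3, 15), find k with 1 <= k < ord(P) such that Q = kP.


Enumerate multiples of P until we hit Q = (3, 15):
  1P = (21, 4)
  2P = (7, 2)
  3P = (3, 15)
Match found at i = 3.

k = 3


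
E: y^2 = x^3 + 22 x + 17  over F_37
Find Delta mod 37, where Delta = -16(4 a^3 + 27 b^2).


4 a^3 + 27 b^2 = 4*22^3 + 27*17^2 = 42592 + 7803 = 50395
Delta = -16 * (50395) = -806320
Delta mod 37 = 21

Delta = 21 (mod 37)


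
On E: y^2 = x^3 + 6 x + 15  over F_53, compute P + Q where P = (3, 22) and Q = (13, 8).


P != Q, so use the chord formula.
s = (y2 - y1) / (x2 - x1) = (39) / (10) mod 53 = 41
x3 = s^2 - x1 - x2 mod 53 = 41^2 - 3 - 13 = 22
y3 = s (x1 - x3) - y1 mod 53 = 41 * (3 - 22) - 22 = 47

P + Q = (22, 47)


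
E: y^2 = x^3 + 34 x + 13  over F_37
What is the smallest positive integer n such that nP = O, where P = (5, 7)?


Compute successive multiples of P until we hit O:
  1P = (5, 7)
  2P = (24, 1)
  3P = (4, 18)
  4P = (1, 23)
  5P = (10, 13)
  6P = (19, 28)
  7P = (6, 10)
  8P = (35, 14)
  ... (continuing to 17P)
  17P = O

ord(P) = 17


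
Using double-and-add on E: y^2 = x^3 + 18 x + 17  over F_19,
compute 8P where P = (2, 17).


k = 8 = 1000_2 (binary, LSB first: 0001)
Double-and-add from P = (2, 17):
  bit 0 = 0: acc unchanged = O
  bit 1 = 0: acc unchanged = O
  bit 2 = 0: acc unchanged = O
  bit 3 = 1: acc = O + (11, 8) = (11, 8)

8P = (11, 8)


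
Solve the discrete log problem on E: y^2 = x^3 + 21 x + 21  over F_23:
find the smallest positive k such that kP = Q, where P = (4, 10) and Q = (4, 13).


Enumerate multiples of P until we hit Q = (4, 13):
  1P = (4, 10)
  2P = (15, 13)
  3P = (17, 22)
  4P = (20, 0)
  5P = (17, 1)
  6P = (15, 10)
  7P = (4, 13)
Match found at i = 7.

k = 7


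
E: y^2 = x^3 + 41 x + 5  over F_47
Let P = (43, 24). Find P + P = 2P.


Doubling: s = (3 x1^2 + a) / (2 y1)
s = (3*43^2 + 41) / (2*24) mod 47 = 42
x3 = s^2 - 2 x1 mod 47 = 42^2 - 2*43 = 33
y3 = s (x1 - x3) - y1 mod 47 = 42 * (43 - 33) - 24 = 20

2P = (33, 20)


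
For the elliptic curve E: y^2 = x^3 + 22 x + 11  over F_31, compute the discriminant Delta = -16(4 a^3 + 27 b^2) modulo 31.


4 a^3 + 27 b^2 = 4*22^3 + 27*11^2 = 42592 + 3267 = 45859
Delta = -16 * (45859) = -733744
Delta mod 31 = 26

Delta = 26 (mod 31)


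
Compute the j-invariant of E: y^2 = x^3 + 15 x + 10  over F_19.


Delta = -16(4 a^3 + 27 b^2) mod 19 = 17
-1728 * (4 a)^3 = -1728 * (4*15)^3 mod 19 = 8
j = 8 * 17^(-1) mod 19 = 15

j = 15 (mod 19)


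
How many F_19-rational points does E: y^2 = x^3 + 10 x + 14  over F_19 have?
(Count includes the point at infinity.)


For each x in F_19, count y with y^2 = x^3 + 10 x + 14 mod 19:
  x = 1: RHS = 6, y in [5, 14]  -> 2 point(s)
  x = 2: RHS = 4, y in [2, 17]  -> 2 point(s)
  x = 4: RHS = 4, y in [2, 17]  -> 2 point(s)
  x = 6: RHS = 5, y in [9, 10]  -> 2 point(s)
  x = 7: RHS = 9, y in [3, 16]  -> 2 point(s)
  x = 8: RHS = 17, y in [6, 13]  -> 2 point(s)
  x = 9: RHS = 16, y in [4, 15]  -> 2 point(s)
  x = 11: RHS = 11, y in [7, 12]  -> 2 point(s)
  x = 12: RHS = 0, y in [0]  -> 1 point(s)
  x = 13: RHS = 4, y in [2, 17]  -> 2 point(s)
  x = 15: RHS = 5, y in [9, 10]  -> 2 point(s)
  x = 17: RHS = 5, y in [9, 10]  -> 2 point(s)
Affine points: 23. Add the point at infinity: total = 24.

#E(F_19) = 24


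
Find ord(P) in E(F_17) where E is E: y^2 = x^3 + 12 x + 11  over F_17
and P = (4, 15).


Compute successive multiples of P until we hit O:
  1P = (4, 15)
  2P = (13, 1)
  3P = (2, 14)
  4P = (7, 9)
  5P = (10, 14)
  6P = (12, 9)
  7P = (9, 10)
  8P = (5, 3)
  ... (continuing to 23P)
  23P = O

ord(P) = 23


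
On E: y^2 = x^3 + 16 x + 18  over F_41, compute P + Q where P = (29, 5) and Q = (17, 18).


P != Q, so use the chord formula.
s = (y2 - y1) / (x2 - x1) = (13) / (29) mod 41 = 16
x3 = s^2 - x1 - x2 mod 41 = 16^2 - 29 - 17 = 5
y3 = s (x1 - x3) - y1 mod 41 = 16 * (29 - 5) - 5 = 10

P + Q = (5, 10)


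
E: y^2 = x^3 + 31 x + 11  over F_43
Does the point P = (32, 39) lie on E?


Check whether y^2 = x^3 + 31 x + 11 (mod 43) for (x, y) = (32, 39).
LHS: y^2 = 39^2 mod 43 = 16
RHS: x^3 + 31 x + 11 = 32^3 + 31*32 + 11 mod 43 = 16
LHS = RHS

Yes, on the curve


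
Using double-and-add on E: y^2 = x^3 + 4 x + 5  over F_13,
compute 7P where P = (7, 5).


k = 7 = 111_2 (binary, LSB first: 111)
Double-and-add from P = (7, 5):
  bit 0 = 1: acc = O + (7, 5) = (7, 5)
  bit 1 = 1: acc = (7, 5) + (9, 9) = (1, 7)
  bit 2 = 1: acc = (1, 7) + (8, 4) = (1, 6)

7P = (1, 6)


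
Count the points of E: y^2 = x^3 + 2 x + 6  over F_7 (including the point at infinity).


For each x in F_7, count y with y^2 = x^3 + 2 x + 6 mod 7:
  x = 1: RHS = 2, y in [3, 4]  -> 2 point(s)
  x = 2: RHS = 4, y in [2, 5]  -> 2 point(s)
  x = 3: RHS = 4, y in [2, 5]  -> 2 point(s)
  x = 4: RHS = 1, y in [1, 6]  -> 2 point(s)
  x = 5: RHS = 1, y in [1, 6]  -> 2 point(s)
Affine points: 10. Add the point at infinity: total = 11.

#E(F_7) = 11


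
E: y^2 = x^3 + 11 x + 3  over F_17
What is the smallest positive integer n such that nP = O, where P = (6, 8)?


Compute successive multiples of P until we hit O:
  1P = (6, 8)
  2P = (5, 9)
  3P = (7, 10)
  4P = (8, 5)
  5P = (1, 10)
  6P = (2, 4)
  7P = (10, 5)
  8P = (9, 7)
  ... (continuing to 21P)
  21P = O

ord(P) = 21


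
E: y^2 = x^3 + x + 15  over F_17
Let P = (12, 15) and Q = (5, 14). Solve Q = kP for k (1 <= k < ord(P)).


Enumerate multiples of P until we hit Q = (5, 14):
  1P = (12, 15)
  2P = (14, 6)
  3P = (7, 5)
  4P = (2, 5)
  5P = (4, 10)
  6P = (16, 8)
  7P = (8, 12)
  8P = (5, 3)
  9P = (13, 10)
  10P = (0, 10)
  11P = (6, 13)
  12P = (1, 0)
  13P = (6, 4)
  14P = (0, 7)
  15P = (13, 7)
  16P = (5, 14)
Match found at i = 16.

k = 16


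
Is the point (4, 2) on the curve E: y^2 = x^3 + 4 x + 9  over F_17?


Check whether y^2 = x^3 + 4 x + 9 (mod 17) for (x, y) = (4, 2).
LHS: y^2 = 2^2 mod 17 = 4
RHS: x^3 + 4 x + 9 = 4^3 + 4*4 + 9 mod 17 = 4
LHS = RHS

Yes, on the curve


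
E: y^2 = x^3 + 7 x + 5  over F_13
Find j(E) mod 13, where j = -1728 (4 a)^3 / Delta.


Delta = -16(4 a^3 + 27 b^2) mod 13 = 8
-1728 * (4 a)^3 = -1728 * (4*7)^3 mod 13 = 8
j = 8 * 8^(-1) mod 13 = 1

j = 1 (mod 13)


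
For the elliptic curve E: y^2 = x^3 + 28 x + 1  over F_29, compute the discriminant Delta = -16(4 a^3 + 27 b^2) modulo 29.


4 a^3 + 27 b^2 = 4*28^3 + 27*1^2 = 87808 + 27 = 87835
Delta = -16 * (87835) = -1405360
Delta mod 29 = 9

Delta = 9 (mod 29)


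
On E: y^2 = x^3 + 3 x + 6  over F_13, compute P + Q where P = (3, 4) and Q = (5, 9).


P != Q, so use the chord formula.
s = (y2 - y1) / (x2 - x1) = (5) / (2) mod 13 = 9
x3 = s^2 - x1 - x2 mod 13 = 9^2 - 3 - 5 = 8
y3 = s (x1 - x3) - y1 mod 13 = 9 * (3 - 8) - 4 = 3

P + Q = (8, 3)


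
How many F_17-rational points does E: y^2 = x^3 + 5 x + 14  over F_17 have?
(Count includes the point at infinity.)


For each x in F_17, count y with y^2 = x^3 + 5 x + 14 mod 17:
  x = 2: RHS = 15, y in [7, 10]  -> 2 point(s)
  x = 4: RHS = 13, y in [8, 9]  -> 2 point(s)
  x = 7: RHS = 1, y in [1, 16]  -> 2 point(s)
  x = 12: RHS = 0, y in [0]  -> 1 point(s)
  x = 13: RHS = 15, y in [7, 10]  -> 2 point(s)
  x = 15: RHS = 13, y in [8, 9]  -> 2 point(s)
  x = 16: RHS = 8, y in [5, 12]  -> 2 point(s)
Affine points: 13. Add the point at infinity: total = 14.

#E(F_17) = 14


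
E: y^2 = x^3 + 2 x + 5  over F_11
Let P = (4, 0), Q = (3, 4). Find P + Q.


P != Q, so use the chord formula.
s = (y2 - y1) / (x2 - x1) = (4) / (10) mod 11 = 7
x3 = s^2 - x1 - x2 mod 11 = 7^2 - 4 - 3 = 9
y3 = s (x1 - x3) - y1 mod 11 = 7 * (4 - 9) - 0 = 9

P + Q = (9, 9)


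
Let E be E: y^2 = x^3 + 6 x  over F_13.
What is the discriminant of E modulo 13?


4 a^3 + 27 b^2 = 4*6^3 + 27*0^2 = 864 + 0 = 864
Delta = -16 * (864) = -13824
Delta mod 13 = 8

Delta = 8 (mod 13)


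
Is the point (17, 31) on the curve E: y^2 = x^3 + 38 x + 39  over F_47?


Check whether y^2 = x^3 + 38 x + 39 (mod 47) for (x, y) = (17, 31).
LHS: y^2 = 31^2 mod 47 = 21
RHS: x^3 + 38 x + 39 = 17^3 + 38*17 + 39 mod 47 = 5
LHS != RHS

No, not on the curve


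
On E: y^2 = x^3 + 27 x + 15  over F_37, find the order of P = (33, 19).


Compute successive multiples of P until we hit O:
  1P = (33, 19)
  2P = (9, 5)
  3P = (29, 8)
  4P = (8, 22)
  5P = (3, 7)
  6P = (13, 26)
  7P = (21, 36)
  8P = (31, 9)
  ... (continuing to 35P)
  35P = O

ord(P) = 35


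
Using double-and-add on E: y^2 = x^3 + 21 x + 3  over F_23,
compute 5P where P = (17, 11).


k = 5 = 101_2 (binary, LSB first: 101)
Double-and-add from P = (17, 11):
  bit 0 = 1: acc = O + (17, 11) = (17, 11)
  bit 1 = 0: acc unchanged = (17, 11)
  bit 2 = 1: acc = (17, 11) + (1, 5) = (17, 12)

5P = (17, 12)


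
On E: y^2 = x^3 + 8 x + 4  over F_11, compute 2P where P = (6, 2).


Doubling: s = (3 x1^2 + a) / (2 y1)
s = (3*6^2 + 8) / (2*2) mod 11 = 7
x3 = s^2 - 2 x1 mod 11 = 7^2 - 2*6 = 4
y3 = s (x1 - x3) - y1 mod 11 = 7 * (6 - 4) - 2 = 1

2P = (4, 1)


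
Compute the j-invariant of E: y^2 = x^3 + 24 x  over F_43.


Delta = -16(4 a^3 + 27 b^2) mod 43 = 32
-1728 * (4 a)^3 = -1728 * (4*24)^3 mod 43 = 41
j = 41 * 32^(-1) mod 43 = 8

j = 8 (mod 43)


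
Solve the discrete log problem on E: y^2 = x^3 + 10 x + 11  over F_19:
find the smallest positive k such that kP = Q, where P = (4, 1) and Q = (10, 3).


Enumerate multiples of P until we hit Q = (10, 3):
  1P = (4, 1)
  2P = (16, 12)
  3P = (10, 3)
Match found at i = 3.

k = 3


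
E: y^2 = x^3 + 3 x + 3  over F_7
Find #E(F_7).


For each x in F_7, count y with y^2 = x^3 + 3 x + 3 mod 7:
  x = 1: RHS = 0, y in [0]  -> 1 point(s)
  x = 3: RHS = 4, y in [2, 5]  -> 2 point(s)
  x = 4: RHS = 2, y in [3, 4]  -> 2 point(s)
Affine points: 5. Add the point at infinity: total = 6.

#E(F_7) = 6


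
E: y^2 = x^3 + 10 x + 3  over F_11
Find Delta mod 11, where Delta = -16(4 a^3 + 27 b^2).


4 a^3 + 27 b^2 = 4*10^3 + 27*3^2 = 4000 + 243 = 4243
Delta = -16 * (4243) = -67888
Delta mod 11 = 4

Delta = 4 (mod 11)


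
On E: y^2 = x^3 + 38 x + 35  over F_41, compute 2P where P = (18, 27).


Doubling: s = (3 x1^2 + a) / (2 y1)
s = (3*18^2 + 38) / (2*27) mod 41 = 2
x3 = s^2 - 2 x1 mod 41 = 2^2 - 2*18 = 9
y3 = s (x1 - x3) - y1 mod 41 = 2 * (18 - 9) - 27 = 32

2P = (9, 32)


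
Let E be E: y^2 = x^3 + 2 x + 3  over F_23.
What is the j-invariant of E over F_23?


Delta = -16(4 a^3 + 27 b^2) mod 23 = 16
-1728 * (4 a)^3 = -1728 * (4*2)^3 mod 23 = 5
j = 5 * 16^(-1) mod 23 = 19

j = 19 (mod 23)


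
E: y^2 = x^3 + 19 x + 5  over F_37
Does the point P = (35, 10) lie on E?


Check whether y^2 = x^3 + 19 x + 5 (mod 37) for (x, y) = (35, 10).
LHS: y^2 = 10^2 mod 37 = 26
RHS: x^3 + 19 x + 5 = 35^3 + 19*35 + 5 mod 37 = 33
LHS != RHS

No, not on the curve
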